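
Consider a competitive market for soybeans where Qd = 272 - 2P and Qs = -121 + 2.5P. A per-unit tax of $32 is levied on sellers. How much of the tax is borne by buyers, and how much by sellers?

Pre-tax equilibrium: P* = 262/3, Q* = 292/3.
Tax on sellers shifts supply to Qs = -121 + 2.5(P − 32) = -201 + 2.5P.
272 - 2P = -201 + 2.5P gives buyer price Pb = 946/9; sellers receive Ps = 946/9 − 32 = 658/9.
New quantity: Q = 272 − 2(946/9) = 556/9.
Buyer burden = 946/9 − 262/3 = 160/9; seller burden = 262/3 − 658/9 = 128/9.

Buyers bear 160/9, sellers bear 128/9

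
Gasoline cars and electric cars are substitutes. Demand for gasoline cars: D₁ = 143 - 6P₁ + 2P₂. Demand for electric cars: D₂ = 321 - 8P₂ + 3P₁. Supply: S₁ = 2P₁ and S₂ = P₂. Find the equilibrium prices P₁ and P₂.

P₁ = 643/22, P₂ = 999/22

Market 1: 143 - 6P₁ + 2P₂ = 2P₁ → 8P₁ - 2P₂ = 143.
Market 2: 9P₂ - 3P₁ = 321.
Eliminating P₂: 9×(1) + 2×(2) gives 66P₁ = 1929, so P₁ = 643/22.
Back-substitute into (2): P₂ = (321 + 3×643/22) / 9 = 999/22.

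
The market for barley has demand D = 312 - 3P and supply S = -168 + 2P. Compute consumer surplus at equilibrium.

Consumer surplus = 96

Equilibrium: 312 - 3P = -168 + 2P gives P* = 96, Q* = 24.
Demand choke price (D = 0): P = 104.
CS = ½(104 − 96)(24) = 96.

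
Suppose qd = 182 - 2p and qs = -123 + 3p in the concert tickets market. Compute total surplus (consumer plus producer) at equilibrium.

Total surplus = 1500

Equilibrium: 182 - 2p = -123 + 3p gives p* = 61, q* = 60.
Demand choke price: p = 91; supply starts at p = 41.
CS = ½(91 − 61)(60) = 900; PS = ½(61 − 41)(60) = 600.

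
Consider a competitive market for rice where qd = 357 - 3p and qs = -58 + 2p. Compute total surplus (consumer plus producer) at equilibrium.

Total surplus = 4860

Equilibrium: 357 - 3p = -58 + 2p gives p* = 83, q* = 108.
Demand choke price: p = 119; supply starts at p = 29.
CS = ½(119 − 83)(108) = 1944; PS = ½(83 − 29)(108) = 2916.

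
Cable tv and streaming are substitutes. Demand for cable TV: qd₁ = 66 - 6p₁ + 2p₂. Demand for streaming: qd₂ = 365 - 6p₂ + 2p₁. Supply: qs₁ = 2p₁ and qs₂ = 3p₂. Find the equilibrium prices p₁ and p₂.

Market 1: 66 - 6p₁ + 2p₂ = 2p₁ → 8p₁ - 2p₂ = 66.
Market 2: 9p₂ - 2p₁ = 365.
Eliminating p₂: 9×(1) + 2×(2) gives 68p₁ = 1324, so p₁ = 331/17.
Back-substitute into (2): p₂ = (365 + 2×331/17) / 9 = 763/17.

p₁ = 331/17, p₂ = 763/17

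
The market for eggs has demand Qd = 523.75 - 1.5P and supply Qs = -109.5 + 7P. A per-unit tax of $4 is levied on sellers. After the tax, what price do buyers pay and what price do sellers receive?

Buyers pay 2645/34, sellers receive 2509/34

Pre-tax equilibrium: P* = 74.5, Q* = 412.
Tax on sellers shifts supply to Qs = -109.5 + 7(P − 4) = -137.5 + 7P.
523.75 - 1.5P = -137.5 + 7P gives buyer price Pb = 2645/34; sellers receive Ps = 2645/34 − 4 = 2509/34.
New quantity: Q = 523.75 − 1.5(2645/34) = 6920/17.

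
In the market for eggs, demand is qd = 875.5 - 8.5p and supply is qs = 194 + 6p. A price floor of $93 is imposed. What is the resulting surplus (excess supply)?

Equilibrium price would be p* = 47, so the floor at 93 binds.
At p = 93: qd = 85, qs = 752.
Surplus = 752 − 85 = 667.

Surplus = 667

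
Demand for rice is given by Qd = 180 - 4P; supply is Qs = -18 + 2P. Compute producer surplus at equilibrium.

Equilibrium: 180 - 4P = -18 + 2P gives P* = 33, Q* = 48.
Supply starts at P = 9 (where Qs = 0).
PS = ½(33 − 9)(48) = 576.

Producer surplus = 576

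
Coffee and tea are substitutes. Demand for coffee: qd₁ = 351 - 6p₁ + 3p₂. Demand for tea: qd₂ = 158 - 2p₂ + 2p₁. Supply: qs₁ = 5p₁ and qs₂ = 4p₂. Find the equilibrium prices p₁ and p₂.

p₁ = 43, p₂ = 122/3

Market 1: 351 - 6p₁ + 3p₂ = 5p₁ → 11p₁ - 3p₂ = 351.
Market 2: 6p₂ - 2p₁ = 158.
Eliminating p₂: 6×(1) + 3×(2) gives 60p₁ = 2580, so p₁ = 43.
Back-substitute into (2): p₂ = (158 + 2×43) / 6 = 122/3.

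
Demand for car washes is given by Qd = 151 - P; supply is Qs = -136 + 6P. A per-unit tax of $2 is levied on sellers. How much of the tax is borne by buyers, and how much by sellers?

Buyers bear 12/7, sellers bear 2/7

Pre-tax equilibrium: P* = 41, Q* = 110.
Tax on sellers shifts supply to Qs = -136 + 6(P − 2) = -148 + 6P.
151 - P = -148 + 6P gives buyer price Pb = 299/7; sellers receive Ps = 299/7 − 2 = 285/7.
New quantity: Q = 151 − 1(299/7) = 758/7.
Buyer burden = 299/7 − 41 = 12/7; seller burden = 41 − 285/7 = 2/7.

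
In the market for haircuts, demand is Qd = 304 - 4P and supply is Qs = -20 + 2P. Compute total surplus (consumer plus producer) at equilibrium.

Equilibrium: 304 - 4P = -20 + 2P gives P* = 54, Q* = 88.
Demand choke price: P = 76; supply starts at P = 10.
CS = ½(76 − 54)(88) = 968; PS = ½(54 − 10)(88) = 1936.

Total surplus = 2904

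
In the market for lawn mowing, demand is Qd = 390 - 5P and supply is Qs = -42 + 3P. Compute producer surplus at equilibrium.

Equilibrium: 390 - 5P = -42 + 3P gives P* = 54, Q* = 120.
Supply starts at P = 14 (where Qs = 0).
PS = ½(54 − 14)(120) = 2400.

Producer surplus = 2400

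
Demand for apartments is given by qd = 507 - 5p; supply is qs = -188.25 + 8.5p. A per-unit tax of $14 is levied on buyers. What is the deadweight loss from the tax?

Pre-tax equilibrium: p* = 51.5, q* = 249.5.
Tax on buyers shifts demand to qd = 507 − 5(p + 14) = 437 - 5p.
437 - 5p = -188.25 + 8.5p gives seller price ps = 2501/54; buyers pay pb = 2501/54 + 14 = 3257/54.
New quantity: q = 507 − 5(3257/54) = 11093/54.
DWL = ½ × 14 × (249.5 − 11093/54) = 8330/27.

Deadweight loss = 8330/27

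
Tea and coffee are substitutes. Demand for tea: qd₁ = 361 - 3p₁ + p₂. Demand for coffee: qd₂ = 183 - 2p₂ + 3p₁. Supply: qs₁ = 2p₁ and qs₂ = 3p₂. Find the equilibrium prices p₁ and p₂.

p₁ = 994/11, p₂ = 999/11

Market 1: 361 - 3p₁ + p₂ = 2p₁ → 5p₁ - p₂ = 361.
Market 2: 5p₂ - 3p₁ = 183.
Eliminating p₂: 5×(1) + 1×(2) gives 22p₁ = 1988, so p₁ = 994/11.
Back-substitute into (2): p₂ = (183 + 3×994/11) / 5 = 999/11.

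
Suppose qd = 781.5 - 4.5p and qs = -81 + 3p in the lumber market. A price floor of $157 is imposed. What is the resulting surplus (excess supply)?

Equilibrium price would be p* = 115, so the floor at 157 binds.
At p = 157: qd = 75, qs = 390.
Surplus = 390 − 75 = 315.

Surplus = 315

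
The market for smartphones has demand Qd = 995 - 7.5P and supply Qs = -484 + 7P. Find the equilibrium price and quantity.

Set Qd = Qs: 995 - 7.5P = -484 + 7P.
1479 = 14.5P, so P* = 102.
Q* = 995 − 7.5(102) = 230.

P* = 102, Q* = 230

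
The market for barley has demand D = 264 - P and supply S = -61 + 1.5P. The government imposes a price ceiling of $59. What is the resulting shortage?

Equilibrium price would be P* = 130, so the ceiling at 59 binds.
At P = 59: D = 264 − 1(59) = 205, S = -61 + 1.5(59) = 27.5.
Shortage = 205 − 27.5 = 177.5.

Shortage = 177.5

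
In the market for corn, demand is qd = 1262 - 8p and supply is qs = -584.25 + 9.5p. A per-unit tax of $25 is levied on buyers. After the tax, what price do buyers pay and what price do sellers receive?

Buyers pay 1667/14, sellers receive 1317/14

Pre-tax equilibrium: p* = 105.5, q* = 418.
Tax on buyers shifts demand to qd = 1262 − 8(p + 25) = 1062 - 8p.
1062 - 8p = -584.25 + 9.5p gives seller price ps = 1317/14; buyers pay pb = 1317/14 + 25 = 1667/14.
New quantity: q = 1262 − 8(1667/14) = 2166/7.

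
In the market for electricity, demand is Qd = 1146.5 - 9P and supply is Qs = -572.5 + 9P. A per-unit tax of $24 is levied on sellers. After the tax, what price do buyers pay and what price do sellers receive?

Pre-tax equilibrium: P* = 95.5, Q* = 287.
Tax on sellers shifts supply to Qs = -572.5 + 9(P − 24) = -788.5 + 9P.
1146.5 - 9P = -788.5 + 9P gives buyer price Pb = 107.5; sellers receive Ps = 107.5 − 24 = 83.5.
New quantity: Q = 1146.5 − 9(107.5) = 179.

Buyers pay $107.5, sellers receive $83.5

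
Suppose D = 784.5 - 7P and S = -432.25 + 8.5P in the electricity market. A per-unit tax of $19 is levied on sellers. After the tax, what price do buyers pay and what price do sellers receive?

Buyers pay 5513/62, sellers receive 4335/62

Pre-tax equilibrium: P* = 78.5, Q* = 235.
Tax on sellers shifts supply to S = -432.25 + 8.5(P − 19) = -593.75 + 8.5P.
784.5 - 7P = -593.75 + 8.5P gives buyer price Pb = 5513/62; sellers receive Ps = 5513/62 − 19 = 4335/62.
New quantity: Q = 784.5 − 7(5513/62) = 5024/31.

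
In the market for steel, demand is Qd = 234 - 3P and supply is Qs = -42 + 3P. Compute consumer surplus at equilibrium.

Equilibrium: 234 - 3P = -42 + 3P gives P* = 46, Q* = 96.
Demand choke price (Qd = 0): P = 78.
CS = ½(78 − 46)(96) = 1536.

Consumer surplus = 1536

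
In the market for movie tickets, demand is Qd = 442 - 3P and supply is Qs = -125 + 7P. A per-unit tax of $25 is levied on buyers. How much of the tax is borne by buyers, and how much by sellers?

Pre-tax equilibrium: P* = 56.7, Q* = 271.9.
Tax on buyers shifts demand to Qd = 442 − 3(P + 25) = 367 - 3P.
367 - 3P = -125 + 7P gives seller price Ps = 49.2; buyers pay Pb = 49.2 + 25 = 74.2.
New quantity: Q = 442 − 3(74.2) = 219.4.
Buyer burden = 74.2 − 56.7 = 17.5; seller burden = 56.7 − 49.2 = 7.5.

Buyers bear $17.5, sellers bear $7.5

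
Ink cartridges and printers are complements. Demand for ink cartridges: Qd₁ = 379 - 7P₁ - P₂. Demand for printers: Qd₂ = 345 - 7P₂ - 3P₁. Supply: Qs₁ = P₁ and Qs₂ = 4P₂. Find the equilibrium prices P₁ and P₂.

P₁ = 3824/85, P₂ = 1623/85

Market 1: 379 - 7P₁ - P₂ = P₁ → 8P₁ + P₂ = 379.
Market 2: 11P₂ + 3P₁ = 345.
Eliminating P₂: 11×(1) − 1×(2) gives 85P₁ = 3824, so P₁ = 3824/85.
Back-substitute into (2): P₂ = (345 − 3×3824/85) / 11 = 1623/85.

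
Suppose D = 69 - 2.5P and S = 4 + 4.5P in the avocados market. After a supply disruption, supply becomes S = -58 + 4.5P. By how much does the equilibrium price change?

Original equilibrium: P* = 65/7, Q* = 641/14.
New equilibrium: 69 - 2.5P = -58 + 4.5P, so 127 = 7P and P' = 127/7; Q' = 69 − 2.5(127/7) = 331/14.
Change in price: 127/7 − 65/7 = 62/7.

ΔP = 62/7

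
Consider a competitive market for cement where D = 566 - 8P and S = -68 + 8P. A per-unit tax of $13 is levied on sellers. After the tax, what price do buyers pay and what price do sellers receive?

Buyers pay $46.125, sellers receive $33.125

Pre-tax equilibrium: P* = 39.625, Q* = 249.
Tax on sellers shifts supply to S = -68 + 8(P − 13) = -172 + 8P.
566 - 8P = -172 + 8P gives buyer price Pb = 46.125; sellers receive Ps = 46.125 − 13 = 33.125.
New quantity: Q = 566 − 8(46.125) = 197.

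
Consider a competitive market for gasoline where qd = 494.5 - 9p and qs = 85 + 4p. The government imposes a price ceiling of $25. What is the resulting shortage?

Equilibrium price would be p* = 31.5, so the ceiling at 25 binds.
At p = 25: qd = 494.5 − 9(25) = 269.5, qs = 85 + 4(25) = 185.
Shortage = 269.5 − 185 = 84.5.

Shortage = 84.5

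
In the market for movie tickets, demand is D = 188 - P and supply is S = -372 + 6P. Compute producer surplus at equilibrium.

Equilibrium: 188 - P = -372 + 6P gives P* = 80, Q* = 108.
Supply starts at P = 62 (where S = 0).
PS = ½(80 − 62)(108) = 972.

Producer surplus = 972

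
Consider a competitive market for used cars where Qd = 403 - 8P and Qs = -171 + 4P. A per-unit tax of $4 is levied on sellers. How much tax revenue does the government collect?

Tax revenue = 116/3

Pre-tax equilibrium: P* = 287/6, Q* = 61/3.
Tax on sellers shifts supply to Qs = -171 + 4(P − 4) = -187 + 4P.
403 - 8P = -187 + 4P gives buyer price Pb = 295/6; sellers receive Ps = 295/6 − 4 = 271/6.
New quantity: Q = 403 − 8(295/6) = 29/3.
Revenue = 4 × 29/3 = 116/3.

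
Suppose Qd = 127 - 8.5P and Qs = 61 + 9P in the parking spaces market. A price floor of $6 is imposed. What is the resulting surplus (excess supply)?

Surplus = 39

Equilibrium price would be P* = 132/35, so the floor at 6 binds.
At P = 6: Qd = 76, Qs = 115.
Surplus = 115 − 76 = 39.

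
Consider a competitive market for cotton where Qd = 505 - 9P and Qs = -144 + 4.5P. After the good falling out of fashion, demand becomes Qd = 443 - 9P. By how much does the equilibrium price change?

Original equilibrium: P* = 1298/27, Q* = 217/3.
New equilibrium: 443 - 9P = -144 + 4.5P, so 587 = 13.5P and P' = 1174/27; Q' = 443 − 9(1174/27) = 155/3.
Change in price: 1174/27 − 1298/27 = -124/27.

ΔP = -124/27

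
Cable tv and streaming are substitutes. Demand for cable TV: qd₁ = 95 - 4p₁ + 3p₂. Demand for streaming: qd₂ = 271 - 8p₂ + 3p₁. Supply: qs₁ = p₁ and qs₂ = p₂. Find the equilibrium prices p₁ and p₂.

p₁ = 139/3, p₂ = 410/9

Market 1: 95 - 4p₁ + 3p₂ = p₁ → 5p₁ - 3p₂ = 95.
Market 2: 9p₂ - 3p₁ = 271.
Eliminating p₂: 9×(1) + 3×(2) gives 36p₁ = 1668, so p₁ = 139/3.
Back-substitute into (2): p₂ = (271 + 3×139/3) / 9 = 410/9.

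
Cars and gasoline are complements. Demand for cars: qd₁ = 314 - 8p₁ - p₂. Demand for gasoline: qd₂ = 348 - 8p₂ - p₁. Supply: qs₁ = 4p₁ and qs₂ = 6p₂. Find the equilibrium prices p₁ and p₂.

Market 1: 314 - 8p₁ - p₂ = 4p₁ → 12p₁ + p₂ = 314.
Market 2: 14p₂ + p₁ = 348.
Eliminating p₂: 14×(1) − 1×(2) gives 167p₁ = 4048, so p₁ = 4048/167.
Back-substitute into (2): p₂ = (348 − 1×4048/167) / 14 = 3862/167.

p₁ = 4048/167, p₂ = 3862/167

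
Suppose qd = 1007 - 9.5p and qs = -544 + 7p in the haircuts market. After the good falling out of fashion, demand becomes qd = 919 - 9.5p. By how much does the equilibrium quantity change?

Original equilibrium: p* = 94, q* = 114.
New equilibrium: 919 - 9.5p = -544 + 7p, so 1463 = 16.5p and p' = 266/3; q' = 919 − 9.5(266/3) = 230/3.
Change in quantity: 230/3 − 114 = -112/3.

Δq = -112/3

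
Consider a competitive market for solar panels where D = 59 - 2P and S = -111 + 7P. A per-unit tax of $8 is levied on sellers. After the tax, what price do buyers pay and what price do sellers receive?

Pre-tax equilibrium: P* = 170/9, Q* = 191/9.
Tax on sellers shifts supply to S = -111 + 7(P − 8) = -167 + 7P.
59 - 2P = -167 + 7P gives buyer price Pb = 226/9; sellers receive Ps = 226/9 − 8 = 154/9.
New quantity: Q = 59 − 2(226/9) = 79/9.

Buyers pay 226/9, sellers receive 154/9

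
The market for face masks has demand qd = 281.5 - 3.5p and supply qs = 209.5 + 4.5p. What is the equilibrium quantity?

Set qd = qs: 281.5 - 3.5p = 209.5 + 4.5p.
72 = 8p, so p* = 9.
q* = 281.5 − 3.5(9) = 250.

q* = 250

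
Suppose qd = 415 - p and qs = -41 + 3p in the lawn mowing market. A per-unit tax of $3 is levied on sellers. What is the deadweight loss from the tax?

Pre-tax equilibrium: p* = 114, q* = 301.
Tax on sellers shifts supply to qs = -41 + 3(p − 3) = -50 + 3p.
415 - p = -50 + 3p gives buyer price pb = 116.25; sellers receive ps = 116.25 − 3 = 113.25.
New quantity: q = 415 − 1(116.25) = 298.75.
DWL = ½ × 3 × (301 − 298.75) = 3.375.

Deadweight loss = 3.375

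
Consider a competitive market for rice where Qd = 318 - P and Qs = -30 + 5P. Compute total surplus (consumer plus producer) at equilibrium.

Total surplus = 40560

Equilibrium: 318 - P = -30 + 5P gives P* = 58, Q* = 260.
Demand choke price: P = 318; supply starts at P = 6.
CS = ½(318 − 58)(260) = 33800; PS = ½(58 − 6)(260) = 6760.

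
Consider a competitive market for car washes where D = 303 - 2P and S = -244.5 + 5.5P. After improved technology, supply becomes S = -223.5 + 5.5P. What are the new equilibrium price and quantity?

Original equilibrium: P* = 73, Q* = 157.
New equilibrium: 303 - 2P = -223.5 + 5.5P, so 526.5 = 7.5P and P' = 70.2; Q' = 303 − 2(70.2) = 162.6.

P' = 70.2, Q' = 162.6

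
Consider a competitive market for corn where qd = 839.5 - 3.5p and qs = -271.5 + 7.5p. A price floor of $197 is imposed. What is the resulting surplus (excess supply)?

Surplus = 1056

Equilibrium price would be p* = 101, so the floor at 197 binds.
At p = 197: qd = 150, qs = 1206.
Surplus = 1206 − 150 = 1056.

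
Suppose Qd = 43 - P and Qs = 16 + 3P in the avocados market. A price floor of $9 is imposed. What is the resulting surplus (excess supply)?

Surplus = 9

Equilibrium price would be P* = 6.75, so the floor at 9 binds.
At P = 9: Qd = 34, Qs = 43.
Surplus = 43 − 34 = 9.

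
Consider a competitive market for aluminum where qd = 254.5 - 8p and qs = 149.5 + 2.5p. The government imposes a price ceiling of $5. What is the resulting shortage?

Equilibrium price would be p* = 10, so the ceiling at 5 binds.
At p = 5: qd = 254.5 − 8(5) = 214.5, qs = 149.5 + 2.5(5) = 162.
Shortage = 214.5 − 162 = 52.5.

Shortage = 52.5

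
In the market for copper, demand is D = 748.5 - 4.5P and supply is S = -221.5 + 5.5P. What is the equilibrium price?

P* = 97

Set D = S: 748.5 - 4.5P = -221.5 + 5.5P.
970 = 10P, so P* = 97.
Q* = 748.5 − 4.5(97) = 312.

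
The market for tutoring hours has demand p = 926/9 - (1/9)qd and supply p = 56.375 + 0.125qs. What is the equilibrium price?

p* = 81

Set the two price expressions equal: 926/9 - (1/9)q = 56.375 + 0.125q.
3349/72 = (17/72)q, so q* = 197.
p* = 926/9 − (1/9)(197) = 81.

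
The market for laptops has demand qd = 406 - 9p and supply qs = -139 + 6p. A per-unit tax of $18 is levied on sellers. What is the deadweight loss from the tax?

Deadweight loss = 583.2

Pre-tax equilibrium: p* = 109/3, q* = 79.
Tax on sellers shifts supply to qs = -139 + 6(p − 18) = -247 + 6p.
406 - 9p = -247 + 6p gives buyer price pb = 653/15; sellers receive ps = 653/15 − 18 = 383/15.
New quantity: q = 406 − 9(653/15) = 14.2.
DWL = ½ × 18 × (79 − 14.2) = 583.2.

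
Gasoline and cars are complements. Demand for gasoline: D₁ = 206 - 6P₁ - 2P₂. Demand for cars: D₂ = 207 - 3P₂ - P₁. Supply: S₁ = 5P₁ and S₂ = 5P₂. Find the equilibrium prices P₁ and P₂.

P₁ = 617/43, P₂ = 2071/86

Market 1: 206 - 6P₁ - 2P₂ = 5P₁ → 11P₁ + 2P₂ = 206.
Market 2: 8P₂ + P₁ = 207.
Eliminating P₂: 8×(1) − 2×(2) gives 86P₁ = 1234, so P₁ = 617/43.
Back-substitute into (2): P₂ = (207 − 1×617/43) / 8 = 2071/86.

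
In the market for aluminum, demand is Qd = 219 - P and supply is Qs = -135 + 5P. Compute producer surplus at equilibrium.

Equilibrium: 219 - P = -135 + 5P gives P* = 59, Q* = 160.
Supply starts at P = 27 (where Qs = 0).
PS = ½(59 − 27)(160) = 2560.

Producer surplus = 2560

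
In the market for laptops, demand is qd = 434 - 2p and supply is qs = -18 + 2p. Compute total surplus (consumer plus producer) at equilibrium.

Equilibrium: 434 - 2p = -18 + 2p gives p* = 113, q* = 208.
Demand choke price: p = 217; supply starts at p = 9.
CS = ½(217 − 113)(208) = 10816; PS = ½(113 − 9)(208) = 10816.

Total surplus = 21632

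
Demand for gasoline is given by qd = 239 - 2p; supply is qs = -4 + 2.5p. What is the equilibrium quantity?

Set qd = qs: 239 - 2p = -4 + 2.5p.
243 = 4.5p, so p* = 54.
q* = 239 − 2(54) = 131.

q* = 131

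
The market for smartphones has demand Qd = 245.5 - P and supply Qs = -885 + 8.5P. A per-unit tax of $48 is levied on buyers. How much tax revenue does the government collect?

Pre-tax equilibrium: P* = 119, Q* = 126.5.
Tax on buyers shifts demand to Qd = 245.5 − 1(P + 48) = 197.5 - P.
197.5 - P = -885 + 8.5P gives seller price Ps = 2165/19; buyers pay Pb = 2165/19 + 48 = 3077/19.
New quantity: Q = 245.5 − 1(3077/19) = 3175/38.
Revenue = 48 × 3175/38 = 76200/19.

Tax revenue = 76200/19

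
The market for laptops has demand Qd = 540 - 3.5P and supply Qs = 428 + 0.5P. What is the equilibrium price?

Set Qd = Qs: 540 - 3.5P = 428 + 0.5P.
112 = 4P, so P* = 28.
Q* = 540 − 3.5(28) = 442.

P* = 28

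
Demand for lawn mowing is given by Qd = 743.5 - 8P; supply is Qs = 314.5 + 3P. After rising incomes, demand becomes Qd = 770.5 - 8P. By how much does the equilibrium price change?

ΔP = 27/11

Original equilibrium: P* = 39, Q* = 431.5.
New equilibrium: 770.5 - 8P = 314.5 + 3P, so 456 = 11P and P' = 456/11; Q' = 770.5 − 8(456/11) = 9655/22.
Change in price: 456/11 − 39 = 27/11.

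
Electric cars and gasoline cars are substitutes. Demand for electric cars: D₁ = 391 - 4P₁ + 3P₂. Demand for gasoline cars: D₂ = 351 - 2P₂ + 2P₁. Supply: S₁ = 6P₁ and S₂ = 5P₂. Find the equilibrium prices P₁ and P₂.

Market 1: 391 - 4P₁ + 3P₂ = 6P₁ → 10P₁ - 3P₂ = 391.
Market 2: 7P₂ - 2P₁ = 351.
Eliminating P₂: 7×(1) + 3×(2) gives 64P₁ = 3790, so P₁ = 59.21875.
Back-substitute into (2): P₂ = (351 + 2×59.21875) / 7 = 67.0625.

P₁ = 59.21875, P₂ = 67.0625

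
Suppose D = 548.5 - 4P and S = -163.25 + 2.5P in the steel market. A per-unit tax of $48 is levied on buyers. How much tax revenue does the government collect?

Pre-tax equilibrium: P* = 109.5, Q* = 110.5.
Tax on buyers shifts demand to D = 548.5 − 4(P + 48) = 356.5 - 4P.
356.5 - 4P = -163.25 + 2.5P gives seller price Ps = 2079/26; buyers pay Pb = 2079/26 + 48 = 3327/26.
New quantity: Q = 548.5 − 4(3327/26) = 953/26.
Revenue = 48 × 953/26 = 22872/13.

Tax revenue = 22872/13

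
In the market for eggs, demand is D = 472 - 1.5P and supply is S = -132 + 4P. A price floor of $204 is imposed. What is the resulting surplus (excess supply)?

Equilibrium price would be P* = 1208/11, so the floor at 204 binds.
At P = 204: D = 166, S = 684.
Surplus = 684 − 166 = 518.

Surplus = 518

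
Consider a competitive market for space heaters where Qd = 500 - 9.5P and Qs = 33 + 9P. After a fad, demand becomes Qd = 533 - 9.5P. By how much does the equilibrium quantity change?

ΔQ = 594/37

Original equilibrium: P* = 934/37, Q* = 9627/37.
New equilibrium: 533 - 9.5P = 33 + 9P, so 500 = 18.5P and P' = 1000/37; Q' = 533 − 9.5(1000/37) = 10221/37.
Change in quantity: 10221/37 − 9627/37 = 594/37.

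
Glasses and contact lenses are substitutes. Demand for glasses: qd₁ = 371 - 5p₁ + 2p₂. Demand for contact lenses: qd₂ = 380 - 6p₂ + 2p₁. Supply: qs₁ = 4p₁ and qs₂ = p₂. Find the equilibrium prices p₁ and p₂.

p₁ = 3357/59, p₂ = 4162/59

Market 1: 371 - 5p₁ + 2p₂ = 4p₁ → 9p₁ - 2p₂ = 371.
Market 2: 7p₂ - 2p₁ = 380.
Eliminating p₂: 7×(1) + 2×(2) gives 59p₁ = 3357, so p₁ = 3357/59.
Back-substitute into (2): p₂ = (380 + 2×3357/59) / 7 = 4162/59.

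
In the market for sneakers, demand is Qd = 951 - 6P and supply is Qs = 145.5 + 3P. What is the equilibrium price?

Set Qd = Qs: 951 - 6P = 145.5 + 3P.
805.5 = 9P, so P* = 89.5.
Q* = 951 − 6(89.5) = 414.

P* = 89.5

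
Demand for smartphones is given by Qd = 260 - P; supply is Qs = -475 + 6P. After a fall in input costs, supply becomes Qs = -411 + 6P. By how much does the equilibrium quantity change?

Original equilibrium: P* = 105, Q* = 155.
New equilibrium: 260 - P = -411 + 6P, so 671 = 7P and P' = 671/7; Q' = 260 − 1(671/7) = 1149/7.
Change in quantity: 1149/7 − 155 = 64/7.

ΔQ = 64/7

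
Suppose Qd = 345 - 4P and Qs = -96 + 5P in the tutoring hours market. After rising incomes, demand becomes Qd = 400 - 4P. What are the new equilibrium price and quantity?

Original equilibrium: P* = 49, Q* = 149.
New equilibrium: 400 - 4P = -96 + 5P, so 496 = 9P and P' = 496/9; Q' = 400 − 4(496/9) = 1616/9.

P' = 496/9, Q' = 1616/9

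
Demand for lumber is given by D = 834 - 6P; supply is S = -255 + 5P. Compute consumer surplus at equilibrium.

Consumer surplus = 4800

Equilibrium: 834 - 6P = -255 + 5P gives P* = 99, Q* = 240.
Demand choke price (D = 0): P = 139.
CS = ½(139 − 99)(240) = 4800.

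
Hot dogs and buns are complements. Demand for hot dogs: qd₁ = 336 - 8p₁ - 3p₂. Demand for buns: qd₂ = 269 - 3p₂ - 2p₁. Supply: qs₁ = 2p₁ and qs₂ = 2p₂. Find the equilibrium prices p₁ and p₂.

p₁ = 873/44, p₂ = 1009/22

Market 1: 336 - 8p₁ - 3p₂ = 2p₁ → 10p₁ + 3p₂ = 336.
Market 2: 5p₂ + 2p₁ = 269.
Eliminating p₂: 5×(1) − 3×(2) gives 44p₁ = 873, so p₁ = 873/44.
Back-substitute into (2): p₂ = (269 − 2×873/44) / 5 = 1009/22.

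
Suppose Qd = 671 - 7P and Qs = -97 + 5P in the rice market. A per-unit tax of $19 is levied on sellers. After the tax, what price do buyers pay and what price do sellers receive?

Buyers pay 863/12, sellers receive 635/12

Pre-tax equilibrium: P* = 64, Q* = 223.
Tax on sellers shifts supply to Qs = -97 + 5(P − 19) = -192 + 5P.
671 - 7P = -192 + 5P gives buyer price Pb = 863/12; sellers receive Ps = 863/12 − 19 = 635/12.
New quantity: Q = 671 − 7(863/12) = 2011/12.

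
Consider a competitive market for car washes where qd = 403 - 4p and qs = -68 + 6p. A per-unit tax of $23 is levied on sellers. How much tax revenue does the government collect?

Tax revenue = 3666.2

Pre-tax equilibrium: p* = 47.1, q* = 214.6.
Tax on sellers shifts supply to qs = -68 + 6(p − 23) = -206 + 6p.
403 - 4p = -206 + 6p gives buyer price pb = 60.9; sellers receive ps = 60.9 − 23 = 37.9.
New quantity: q = 403 − 4(60.9) = 159.4.
Revenue = 23 × 159.4 = 3666.2.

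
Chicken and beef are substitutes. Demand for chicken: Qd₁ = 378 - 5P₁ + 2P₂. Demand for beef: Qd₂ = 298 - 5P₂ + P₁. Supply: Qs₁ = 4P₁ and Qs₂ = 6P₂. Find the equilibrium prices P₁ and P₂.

P₁ = 4754/97, P₂ = 3060/97

Market 1: 378 - 5P₁ + 2P₂ = 4P₁ → 9P₁ - 2P₂ = 378.
Market 2: 11P₂ - P₁ = 298.
Eliminating P₂: 11×(1) + 2×(2) gives 97P₁ = 4754, so P₁ = 4754/97.
Back-substitute into (2): P₂ = (298 + 1×4754/97) / 11 = 3060/97.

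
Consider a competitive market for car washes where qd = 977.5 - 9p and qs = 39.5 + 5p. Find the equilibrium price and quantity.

Set qd = qs: 977.5 - 9p = 39.5 + 5p.
938 = 14p, so p* = 67.
q* = 977.5 − 9(67) = 374.5.

p* = 67, q* = 374.5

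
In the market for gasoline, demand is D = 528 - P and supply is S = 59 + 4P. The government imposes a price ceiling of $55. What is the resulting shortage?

Equilibrium price would be P* = 93.8, so the ceiling at 55 binds.
At P = 55: D = 528 − 1(55) = 473, S = 59 + 4(55) = 279.
Shortage = 473 − 279 = 194.

Shortage = 194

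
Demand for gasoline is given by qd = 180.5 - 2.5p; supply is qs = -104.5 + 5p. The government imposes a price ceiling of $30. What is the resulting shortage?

Equilibrium price would be p* = 38, so the ceiling at 30 binds.
At p = 30: qd = 180.5 − 2.5(30) = 105.5, qs = -104.5 + 5(30) = 45.5.
Shortage = 105.5 − 45.5 = 60.

Shortage = 60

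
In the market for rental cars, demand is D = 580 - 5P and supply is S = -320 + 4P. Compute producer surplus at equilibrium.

Producer surplus = 800

Equilibrium: 580 - 5P = -320 + 4P gives P* = 100, Q* = 80.
Supply starts at P = 80 (where S = 0).
PS = ½(100 − 80)(80) = 800.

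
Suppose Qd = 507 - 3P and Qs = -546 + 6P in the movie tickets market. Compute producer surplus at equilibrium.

Equilibrium: 507 - 3P = -546 + 6P gives P* = 117, Q* = 156.
Supply starts at P = 91 (where Qs = 0).
PS = ½(117 − 91)(156) = 2028.

Producer surplus = 2028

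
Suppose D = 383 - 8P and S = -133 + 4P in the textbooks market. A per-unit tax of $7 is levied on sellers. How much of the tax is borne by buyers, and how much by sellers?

Pre-tax equilibrium: P* = 43, Q* = 39.
Tax on sellers shifts supply to S = -133 + 4(P − 7) = -161 + 4P.
383 - 8P = -161 + 4P gives buyer price Pb = 136/3; sellers receive Ps = 136/3 − 7 = 115/3.
New quantity: Q = 383 − 8(136/3) = 61/3.
Buyer burden = 136/3 − 43 = 7/3; seller burden = 43 − 115/3 = 14/3.

Buyers bear 7/3, sellers bear 14/3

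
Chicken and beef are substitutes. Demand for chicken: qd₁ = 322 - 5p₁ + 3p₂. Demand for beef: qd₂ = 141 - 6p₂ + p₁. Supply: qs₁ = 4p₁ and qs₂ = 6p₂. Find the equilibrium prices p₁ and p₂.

Market 1: 322 - 5p₁ + 3p₂ = 4p₁ → 9p₁ - 3p₂ = 322.
Market 2: 12p₂ - p₁ = 141.
Eliminating p₂: 12×(1) + 3×(2) gives 105p₁ = 4287, so p₁ = 1429/35.
Back-substitute into (2): p₂ = (141 + 1×1429/35) / 12 = 1591/105.

p₁ = 1429/35, p₂ = 1591/105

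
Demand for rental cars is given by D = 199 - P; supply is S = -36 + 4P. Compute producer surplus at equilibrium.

Producer surplus = 2888

Equilibrium: 199 - P = -36 + 4P gives P* = 47, Q* = 152.
Supply starts at P = 9 (where S = 0).
PS = ½(47 − 9)(152) = 2888.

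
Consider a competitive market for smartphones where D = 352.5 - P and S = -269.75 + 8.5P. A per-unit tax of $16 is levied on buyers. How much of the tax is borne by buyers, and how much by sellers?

Pre-tax equilibrium: P* = 65.5, Q* = 287.
Tax on buyers shifts demand to D = 352.5 − 1(P + 16) = 336.5 - P.
336.5 - P = -269.75 + 8.5P gives seller price Ps = 2425/38; buyers pay Pb = 2425/38 + 16 = 3033/38.
New quantity: Q = 352.5 − 1(3033/38) = 5181/19.
Buyer burden = 3033/38 − 65.5 = 272/19; seller burden = 65.5 − 2425/38 = 32/19.

Buyers bear 272/19, sellers bear 32/19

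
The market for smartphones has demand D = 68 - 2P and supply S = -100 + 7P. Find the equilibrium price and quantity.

P* = 56/3, Q* = 92/3

Set D = S: 68 - 2P = -100 + 7P.
168 = 9P, so P* = 56/3.
Q* = 68 − 2(56/3) = 92/3.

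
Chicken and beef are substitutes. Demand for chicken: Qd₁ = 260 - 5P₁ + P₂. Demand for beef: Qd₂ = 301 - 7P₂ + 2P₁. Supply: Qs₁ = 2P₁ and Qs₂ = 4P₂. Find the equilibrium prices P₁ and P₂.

P₁ = 3161/75, P₂ = 2627/75

Market 1: 260 - 5P₁ + P₂ = 2P₁ → 7P₁ - P₂ = 260.
Market 2: 11P₂ - 2P₁ = 301.
Eliminating P₂: 11×(1) + 1×(2) gives 75P₁ = 3161, so P₁ = 3161/75.
Back-substitute into (2): P₂ = (301 + 2×3161/75) / 11 = 2627/75.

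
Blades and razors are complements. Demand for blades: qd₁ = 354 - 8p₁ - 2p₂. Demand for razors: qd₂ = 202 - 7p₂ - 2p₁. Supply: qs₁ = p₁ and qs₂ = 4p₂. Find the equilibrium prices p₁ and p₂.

p₁ = 698/19, p₂ = 222/19

Market 1: 354 - 8p₁ - 2p₂ = p₁ → 9p₁ + 2p₂ = 354.
Market 2: 11p₂ + 2p₁ = 202.
Eliminating p₂: 11×(1) − 2×(2) gives 95p₁ = 3490, so p₁ = 698/19.
Back-substitute into (2): p₂ = (202 − 2×698/19) / 11 = 222/19.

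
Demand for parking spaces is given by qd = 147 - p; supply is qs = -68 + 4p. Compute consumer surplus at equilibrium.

Consumer surplus = 5408

Equilibrium: 147 - p = -68 + 4p gives p* = 43, q* = 104.
Demand choke price (qd = 0): p = 147.
CS = ½(147 − 43)(104) = 5408.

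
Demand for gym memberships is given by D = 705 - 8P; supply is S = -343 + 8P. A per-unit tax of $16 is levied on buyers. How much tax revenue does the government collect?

Pre-tax equilibrium: P* = 65.5, Q* = 181.
Tax on buyers shifts demand to D = 705 − 8(P + 16) = 577 - 8P.
577 - 8P = -343 + 8P gives seller price Ps = 57.5; buyers pay Pb = 57.5 + 16 = 73.5.
New quantity: Q = 705 − 8(73.5) = 117.
Revenue = 16 × 117 = 1872.

Tax revenue = 1872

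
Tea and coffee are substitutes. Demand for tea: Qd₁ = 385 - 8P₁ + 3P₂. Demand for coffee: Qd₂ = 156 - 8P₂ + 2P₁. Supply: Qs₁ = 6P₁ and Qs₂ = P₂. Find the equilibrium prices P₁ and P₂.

P₁ = 32.775, P₂ = 1477/60

Market 1: 385 - 8P₁ + 3P₂ = 6P₁ → 14P₁ - 3P₂ = 385.
Market 2: 9P₂ - 2P₁ = 156.
Eliminating P₂: 9×(1) + 3×(2) gives 120P₁ = 3933, so P₁ = 32.775.
Back-substitute into (2): P₂ = (156 + 2×32.775) / 9 = 1477/60.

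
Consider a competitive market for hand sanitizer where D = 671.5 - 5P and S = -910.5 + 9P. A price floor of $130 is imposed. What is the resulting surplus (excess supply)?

Surplus = 238

Equilibrium price would be P* = 113, so the floor at 130 binds.
At P = 130: D = 21.5, S = 259.5.
Surplus = 259.5 − 21.5 = 238.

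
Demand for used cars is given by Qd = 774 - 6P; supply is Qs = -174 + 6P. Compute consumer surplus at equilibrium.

Consumer surplus = 7500

Equilibrium: 774 - 6P = -174 + 6P gives P* = 79, Q* = 300.
Demand choke price (Qd = 0): P = 129.
CS = ½(129 − 79)(300) = 7500.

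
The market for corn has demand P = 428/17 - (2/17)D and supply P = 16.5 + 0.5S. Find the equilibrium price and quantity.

Set the two price expressions equal: 428/17 - (2/17)Q = 16.5 + 0.5Q.
295/34 = (21/34)Q, so Q* = 295/21.
P* = 428/17 − (2/17)(295/21) = 494/21.

P* = 494/21, Q* = 295/21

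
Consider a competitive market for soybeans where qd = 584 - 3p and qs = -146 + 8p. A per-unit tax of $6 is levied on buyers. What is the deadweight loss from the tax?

Pre-tax equilibrium: p* = 730/11, q* = 4234/11.
Tax on buyers shifts demand to qd = 584 − 3(p + 6) = 566 - 3p.
566 - 3p = -146 + 8p gives seller price ps = 712/11; buyers pay pb = 712/11 + 6 = 778/11.
New quantity: q = 584 − 3(778/11) = 4090/11.
DWL = ½ × 6 × (4234/11 − 4090/11) = 432/11.

Deadweight loss = 432/11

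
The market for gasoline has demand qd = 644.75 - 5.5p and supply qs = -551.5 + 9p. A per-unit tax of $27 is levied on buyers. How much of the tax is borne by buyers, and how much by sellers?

Buyers bear 486/29, sellers bear 297/29

Pre-tax equilibrium: p* = 82.5, q* = 191.
Tax on buyers shifts demand to qd = 644.75 − 5.5(p + 27) = 496.25 - 5.5p.
496.25 - 5.5p = -551.5 + 9p gives seller price ps = 4191/58; buyers pay pb = 4191/58 + 27 = 5757/58.
New quantity: q = 644.75 − 5.5(5757/58) = 2866/29.
Buyer burden = 5757/58 − 82.5 = 486/29; seller burden = 82.5 − 4191/58 = 297/29.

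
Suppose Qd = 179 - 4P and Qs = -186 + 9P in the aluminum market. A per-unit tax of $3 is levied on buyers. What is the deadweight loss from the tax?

Deadweight loss = 162/13

Pre-tax equilibrium: P* = 365/13, Q* = 867/13.
Tax on buyers shifts demand to Qd = 179 − 4(P + 3) = 167 - 4P.
167 - 4P = -186 + 9P gives seller price Ps = 353/13; buyers pay Pb = 353/13 + 3 = 392/13.
New quantity: Q = 179 − 4(392/13) = 759/13.
DWL = ½ × 3 × (867/13 − 759/13) = 162/13.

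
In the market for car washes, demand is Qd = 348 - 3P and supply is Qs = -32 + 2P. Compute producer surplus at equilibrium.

Equilibrium: 348 - 3P = -32 + 2P gives P* = 76, Q* = 120.
Supply starts at P = 16 (where Qs = 0).
PS = ½(76 − 16)(120) = 3600.

Producer surplus = 3600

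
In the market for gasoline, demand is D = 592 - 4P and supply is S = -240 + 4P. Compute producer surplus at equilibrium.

Producer surplus = 3872

Equilibrium: 592 - 4P = -240 + 4P gives P* = 104, Q* = 176.
Supply starts at P = 60 (where S = 0).
PS = ½(104 − 60)(176) = 3872.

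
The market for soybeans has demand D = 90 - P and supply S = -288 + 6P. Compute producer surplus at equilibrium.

Equilibrium: 90 - P = -288 + 6P gives P* = 54, Q* = 36.
Supply starts at P = 48 (where S = 0).
PS = ½(54 − 48)(36) = 108.

Producer surplus = 108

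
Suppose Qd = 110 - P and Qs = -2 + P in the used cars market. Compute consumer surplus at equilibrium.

Consumer surplus = 1458

Equilibrium: 110 - P = -2 + P gives P* = 56, Q* = 54.
Demand choke price (Qd = 0): P = 110.
CS = ½(110 − 56)(54) = 1458.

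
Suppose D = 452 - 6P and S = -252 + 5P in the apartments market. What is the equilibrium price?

P* = 64

Set D = S: 452 - 6P = -252 + 5P.
704 = 11P, so P* = 64.
Q* = 452 − 6(64) = 68.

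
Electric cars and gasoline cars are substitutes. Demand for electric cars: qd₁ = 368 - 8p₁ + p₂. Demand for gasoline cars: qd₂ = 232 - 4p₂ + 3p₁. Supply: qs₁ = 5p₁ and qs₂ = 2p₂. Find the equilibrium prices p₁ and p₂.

Market 1: 368 - 8p₁ + p₂ = 5p₁ → 13p₁ - p₂ = 368.
Market 2: 6p₂ - 3p₁ = 232.
Eliminating p₂: 6×(1) + 1×(2) gives 75p₁ = 2440, so p₁ = 488/15.
Back-substitute into (2): p₂ = (232 + 3×488/15) / 6 = 824/15.

p₁ = 488/15, p₂ = 824/15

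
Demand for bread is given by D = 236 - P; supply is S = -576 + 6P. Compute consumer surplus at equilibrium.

Equilibrium: 236 - P = -576 + 6P gives P* = 116, Q* = 120.
Demand choke price (D = 0): P = 236.
CS = ½(236 − 116)(120) = 7200.

Consumer surplus = 7200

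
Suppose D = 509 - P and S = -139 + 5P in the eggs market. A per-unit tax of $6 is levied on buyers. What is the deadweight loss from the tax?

Pre-tax equilibrium: P* = 108, Q* = 401.
Tax on buyers shifts demand to D = 509 − 1(P + 6) = 503 - P.
503 - P = -139 + 5P gives seller price Ps = 107; buyers pay Pb = 107 + 6 = 113.
New quantity: Q = 509 − 1(113) = 396.
DWL = ½ × 6 × (401 − 396) = 15.

Deadweight loss = 15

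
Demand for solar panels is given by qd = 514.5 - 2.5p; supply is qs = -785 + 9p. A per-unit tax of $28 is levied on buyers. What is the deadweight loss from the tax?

Deadweight loss = 17640/23

Pre-tax equilibrium: p* = 113, q* = 232.
Tax on buyers shifts demand to qd = 514.5 − 2.5(p + 28) = 444.5 - 2.5p.
444.5 - 2.5p = -785 + 9p gives seller price ps = 2459/23; buyers pay pb = 2459/23 + 28 = 3103/23.
New quantity: q = 514.5 − 2.5(3103/23) = 4076/23.
DWL = ½ × 28 × (232 − 4076/23) = 17640/23.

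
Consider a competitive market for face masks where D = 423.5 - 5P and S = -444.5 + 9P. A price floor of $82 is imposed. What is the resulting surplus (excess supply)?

Surplus = 280

Equilibrium price would be P* = 62, so the floor at 82 binds.
At P = 82: D = 13.5, S = 293.5.
Surplus = 293.5 − 13.5 = 280.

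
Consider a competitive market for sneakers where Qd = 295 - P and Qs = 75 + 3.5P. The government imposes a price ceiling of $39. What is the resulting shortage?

Equilibrium price would be P* = 440/9, so the ceiling at 39 binds.
At P = 39: Qd = 295 − 1(39) = 256, Qs = 75 + 3.5(39) = 211.5.
Shortage = 256 − 211.5 = 44.5.

Shortage = 44.5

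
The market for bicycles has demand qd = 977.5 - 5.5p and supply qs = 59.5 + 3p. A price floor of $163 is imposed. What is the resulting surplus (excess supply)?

Surplus = 467.5

Equilibrium price would be p* = 108, so the floor at 163 binds.
At p = 163: qd = 81, qs = 548.5.
Surplus = 548.5 − 81 = 467.5.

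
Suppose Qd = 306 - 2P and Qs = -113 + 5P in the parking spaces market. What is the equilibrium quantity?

Q* = 1304/7

Set Qd = Qs: 306 - 2P = -113 + 5P.
419 = 7P, so P* = 419/7.
Q* = 306 − 2(419/7) = 1304/7.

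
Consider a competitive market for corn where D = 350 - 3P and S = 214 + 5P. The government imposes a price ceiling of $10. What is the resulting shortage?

Shortage = 56

Equilibrium price would be P* = 17, so the ceiling at 10 binds.
At P = 10: D = 350 − 3(10) = 320, S = 214 + 5(10) = 264.
Shortage = 320 − 264 = 56.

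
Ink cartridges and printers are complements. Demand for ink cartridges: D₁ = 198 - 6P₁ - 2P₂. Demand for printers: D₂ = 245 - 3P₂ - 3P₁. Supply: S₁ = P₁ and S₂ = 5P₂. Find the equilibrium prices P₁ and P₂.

Market 1: 198 - 6P₁ - 2P₂ = P₁ → 7P₁ + 2P₂ = 198.
Market 2: 8P₂ + 3P₁ = 245.
Eliminating P₂: 8×(1) − 2×(2) gives 50P₁ = 1094, so P₁ = 21.88.
Back-substitute into (2): P₂ = (245 − 3×21.88) / 8 = 22.42.

P₁ = 21.88, P₂ = 22.42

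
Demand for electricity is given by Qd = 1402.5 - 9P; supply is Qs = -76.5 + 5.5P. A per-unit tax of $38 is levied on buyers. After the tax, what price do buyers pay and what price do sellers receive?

Buyers pay 3376/29, sellers receive 2274/29

Pre-tax equilibrium: P* = 102, Q* = 484.5.
Tax on buyers shifts demand to Qd = 1402.5 − 9(P + 38) = 1060.5 - 9P.
1060.5 - 9P = -76.5 + 5.5P gives seller price Ps = 2274/29; buyers pay Pb = 2274/29 + 38 = 3376/29.
New quantity: Q = 1402.5 − 9(3376/29) = 20577/58.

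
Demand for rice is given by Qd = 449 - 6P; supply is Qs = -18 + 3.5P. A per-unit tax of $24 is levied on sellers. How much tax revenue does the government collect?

Pre-tax equilibrium: P* = 934/19, Q* = 2927/19.
Tax on sellers shifts supply to Qs = -18 + 3.5(P − 24) = -102 + 3.5P.
449 - 6P = -102 + 3.5P gives buyer price Pb = 58; sellers receive Ps = 58 − 24 = 34.
New quantity: Q = 449 − 6(58) = 101.
Revenue = 24 × 101 = 2424.

Tax revenue = 2424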